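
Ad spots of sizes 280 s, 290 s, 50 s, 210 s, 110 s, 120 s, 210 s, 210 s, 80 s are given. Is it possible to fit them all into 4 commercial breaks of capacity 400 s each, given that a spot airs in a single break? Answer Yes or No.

Total = 1560 s; ⌈1560/400⌉ = 4.
5 ad spots each exceed half the capacity and cannot share a break, forcing at least 5 commercial breaks.
At least 5 commercial breaks are required, but only 4 are allowed.

No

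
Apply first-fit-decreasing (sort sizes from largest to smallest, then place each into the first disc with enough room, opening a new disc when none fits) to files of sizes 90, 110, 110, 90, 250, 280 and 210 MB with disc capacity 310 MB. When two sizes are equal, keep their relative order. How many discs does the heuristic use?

4

Sorted descending: 280, 250, 210, 110, 110, 90, 90.
  280 → disc 1 (new)  [load 280/310]
  250 → disc 2 (new)  [load 250/310]
  210 → disc 3 (new)  [load 210/310]
  110 → disc 4 (new)  [load 110/310]
  110 → disc 4  [load 220/310]
  90 → disc 3  [load 300/310]
  90 → disc 4  [load 310/310]
4 discs opened.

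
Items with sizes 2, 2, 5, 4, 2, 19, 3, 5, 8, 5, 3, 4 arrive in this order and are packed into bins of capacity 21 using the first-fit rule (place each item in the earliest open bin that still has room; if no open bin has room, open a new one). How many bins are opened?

  2 → bin 1 (new)  [load 2/21]
  2 → bin 1  [load 4/21]
  5 → bin 1  [load 9/21]
  4 → bin 1  [load 13/21]
  2 → bin 1  [load 15/21]
  19 → bin 2 (new)  [load 19/21]
  3 → bin 1  [load 18/21]
  5 → bin 3 (new)  [load 5/21]
  8 → bin 3  [load 13/21]
  5 → bin 3  [load 18/21]
  3 → bin 1  [load 21/21]
  4 → bin 4 (new)  [load 4/21]
4 bins opened.

4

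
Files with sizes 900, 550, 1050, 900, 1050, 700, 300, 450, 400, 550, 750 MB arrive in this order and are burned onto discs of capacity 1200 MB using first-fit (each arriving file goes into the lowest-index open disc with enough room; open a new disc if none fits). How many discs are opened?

  900 → disc 1 (new)  [load 900/1200]
  550 → disc 2 (new)  [load 550/1200]
  1050 → disc 3 (new)  [load 1050/1200]
  900 → disc 4 (new)  [load 900/1200]
  1050 → disc 5 (new)  [load 1050/1200]
  700 → disc 6 (new)  [load 700/1200]
  300 → disc 1  [load 1200/1200]
  450 → disc 2  [load 1000/1200]
  400 → disc 6  [load 1100/1200]
  550 → disc 7 (new)  [load 550/1200]
  750 → disc 8 (new)  [load 750/1200]
8 discs opened.

8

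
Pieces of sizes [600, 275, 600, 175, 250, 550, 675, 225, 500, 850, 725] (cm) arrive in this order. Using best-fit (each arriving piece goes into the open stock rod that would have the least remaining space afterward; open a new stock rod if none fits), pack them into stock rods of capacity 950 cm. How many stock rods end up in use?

7

  600 → stock rod 1 (new)  [load 600/950]
  275 → stock rod 1  [load 875/950]
  600 → stock rod 2 (new)  [load 600/950]
  175 → stock rod 2  [load 775/950]
  250 → stock rod 3 (new)  [load 250/950]
  550 → stock rod 3  [load 800/950]
  675 → stock rod 4 (new)  [load 675/950]
  225 → stock rod 4  [load 900/950]
  500 → stock rod 5 (new)  [load 500/950]
  850 → stock rod 6 (new)  [load 850/950]
  725 → stock rod 7 (new)  [load 725/950]
7 stock rods opened.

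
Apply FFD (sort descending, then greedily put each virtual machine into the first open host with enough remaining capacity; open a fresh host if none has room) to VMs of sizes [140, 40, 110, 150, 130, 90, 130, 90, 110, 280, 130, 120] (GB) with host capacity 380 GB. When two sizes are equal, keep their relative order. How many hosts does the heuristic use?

Sorted descending: 280, 150, 140, 130, 130, 130, 120, 110, 110, 90, 90, 40.
  280 → host 1 (new)  [load 280/380]
  150 → host 2 (new)  [load 150/380]
  140 → host 2  [load 290/380]
  130 → host 3 (new)  [load 130/380]
  130 → host 3  [load 260/380]
  130 → host 4 (new)  [load 130/380]
  120 → host 3  [load 380/380]
  110 → host 4  [load 240/380]
  110 → host 4  [load 350/380]
  90 → host 1  [load 370/380]
  90 → host 2  [load 380/380]
  40 → host 5 (new)  [load 40/380]
5 hosts opened.

5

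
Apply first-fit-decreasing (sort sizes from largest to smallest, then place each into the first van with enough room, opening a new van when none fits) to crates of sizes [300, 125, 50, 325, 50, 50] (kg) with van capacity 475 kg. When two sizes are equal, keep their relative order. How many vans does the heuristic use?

Sorted descending: 325, 300, 125, 50, 50, 50.
  325 → van 1 (new)  [load 325/475]
  300 → van 2 (new)  [load 300/475]
  125 → van 1  [load 450/475]
  50 → van 2  [load 350/475]
  50 → van 2  [load 400/475]
  50 → van 2  [load 450/475]
2 vans opened.

2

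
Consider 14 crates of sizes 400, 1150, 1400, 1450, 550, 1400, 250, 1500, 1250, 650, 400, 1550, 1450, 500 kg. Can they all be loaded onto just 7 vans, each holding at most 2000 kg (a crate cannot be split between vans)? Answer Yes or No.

Total = 13900 kg; ⌈13900/2000⌉ = 7.
8 crates each exceed half the capacity and cannot share a van, forcing at least 8 vans.
At least 8 vans are required, but only 7 are allowed.

No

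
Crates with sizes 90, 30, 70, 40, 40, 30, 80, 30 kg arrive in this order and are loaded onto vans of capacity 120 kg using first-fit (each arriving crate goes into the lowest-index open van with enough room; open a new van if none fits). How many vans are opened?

  90 → van 1 (new)  [load 90/120]
  30 → van 1  [load 120/120]
  70 → van 2 (new)  [load 70/120]
  40 → van 2  [load 110/120]
  40 → van 3 (new)  [load 40/120]
  30 → van 3  [load 70/120]
  80 → van 4 (new)  [load 80/120]
  30 → van 3  [load 100/120]
4 vans opened.

4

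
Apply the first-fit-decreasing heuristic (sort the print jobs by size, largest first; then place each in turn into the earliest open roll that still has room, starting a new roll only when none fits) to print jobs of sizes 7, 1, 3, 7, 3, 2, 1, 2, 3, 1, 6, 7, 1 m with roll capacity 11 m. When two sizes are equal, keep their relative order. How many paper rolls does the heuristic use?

4

Sorted descending: 7, 7, 7, 6, 3, 3, 3, 2, 2, 1, 1, 1, 1.
  7 → roll 1 (new)  [load 7/11]
  7 → roll 2 (new)  [load 7/11]
  7 → roll 3 (new)  [load 7/11]
  6 → roll 4 (new)  [load 6/11]
  3 → roll 1  [load 10/11]
  3 → roll 2  [load 10/11]
  3 → roll 3  [load 10/11]
  2 → roll 4  [load 8/11]
  2 → roll 4  [load 10/11]
  1 → roll 1  [load 11/11]
  1 → roll 2  [load 11/11]
  1 → roll 3  [load 11/11]
  1 → roll 4  [load 11/11]
4 paper rolls opened.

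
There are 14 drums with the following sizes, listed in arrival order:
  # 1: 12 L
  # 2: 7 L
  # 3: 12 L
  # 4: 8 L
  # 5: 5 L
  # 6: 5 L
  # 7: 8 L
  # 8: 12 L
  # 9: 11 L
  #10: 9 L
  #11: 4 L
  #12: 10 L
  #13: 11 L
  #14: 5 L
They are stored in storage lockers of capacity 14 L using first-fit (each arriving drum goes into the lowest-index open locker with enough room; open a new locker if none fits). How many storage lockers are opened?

10

  12 → locker 1 (new)  [load 12/14]
  7 → locker 2 (new)  [load 7/14]
  12 → locker 3 (new)  [load 12/14]
  8 → locker 4 (new)  [load 8/14]
  5 → locker 2  [load 12/14]
  5 → locker 4  [load 13/14]
  8 → locker 5 (new)  [load 8/14]
  12 → locker 6 (new)  [load 12/14]
  11 → locker 7 (new)  [load 11/14]
  9 → locker 8 (new)  [load 9/14]
  4 → locker 5  [load 12/14]
  10 → locker 9 (new)  [load 10/14]
  11 → locker 10 (new)  [load 11/14]
  5 → locker 8  [load 14/14]
10 storage lockers opened.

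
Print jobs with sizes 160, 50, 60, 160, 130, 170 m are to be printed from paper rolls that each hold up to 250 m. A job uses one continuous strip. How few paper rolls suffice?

4

Total = 170 + 160 + 160 + 130 + 60 + 50 = 730 m.
Lower bound: ⌈730/250⌉ = 3 paper rolls.
Also, 4 print jobs each exceed 125 m, and no two of those can share a roll, so at least 4 paper rolls are needed.
A packing using 4 paper rolls:
  roll 1: 170 + 60 = 230
  roll 2: 160 + 50 = 210
  roll 3: 160 = 160
  roll 4: 130 = 130
This matches the lower bound, so 4 is optimal.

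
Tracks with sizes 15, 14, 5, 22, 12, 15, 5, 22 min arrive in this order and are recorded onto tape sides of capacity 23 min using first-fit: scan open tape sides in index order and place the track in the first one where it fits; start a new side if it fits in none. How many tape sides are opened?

6

  15 → side 1 (new)  [load 15/23]
  14 → side 2 (new)  [load 14/23]
  5 → side 1  [load 20/23]
  22 → side 3 (new)  [load 22/23]
  12 → side 4 (new)  [load 12/23]
  15 → side 5 (new)  [load 15/23]
  5 → side 2  [load 19/23]
  22 → side 6 (new)  [load 22/23]
6 tape sides opened.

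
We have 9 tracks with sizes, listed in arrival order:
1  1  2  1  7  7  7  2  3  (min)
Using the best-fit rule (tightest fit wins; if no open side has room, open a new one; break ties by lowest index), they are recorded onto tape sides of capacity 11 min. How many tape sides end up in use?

4

  1 → side 1 (new)  [load 1/11]
  1 → side 1  [load 2/11]
  2 → side 1  [load 4/11]
  1 → side 1  [load 5/11]
  7 → side 2 (new)  [load 7/11]
  7 → side 3 (new)  [load 7/11]
  7 → side 4 (new)  [load 7/11]
  2 → side 2  [load 9/11]
  3 → side 3  [load 10/11]
4 tape sides opened.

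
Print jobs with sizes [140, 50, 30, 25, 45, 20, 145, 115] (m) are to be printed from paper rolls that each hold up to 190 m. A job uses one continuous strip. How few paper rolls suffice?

3

Total = 145 + 140 + 115 + 50 + 45 + 30 + 25 + 20 = 570 m.
Lower bound: ⌈570/190⌉ = 3 paper rolls.
A packing using 3 paper rolls:
  roll 1: 145 + 45 = 190
  roll 2: 140 + 50 = 190
  roll 3: 115 + 30 + 25 + 20 = 190
This matches the lower bound, so 3 is optimal.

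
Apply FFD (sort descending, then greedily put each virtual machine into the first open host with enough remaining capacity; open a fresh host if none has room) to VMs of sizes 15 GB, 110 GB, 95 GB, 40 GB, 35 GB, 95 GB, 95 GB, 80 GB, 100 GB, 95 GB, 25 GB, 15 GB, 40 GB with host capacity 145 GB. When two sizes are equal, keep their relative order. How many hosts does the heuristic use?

7

Sorted descending: 110, 100, 95, 95, 95, 95, 80, 40, 40, 35, 25, 15, 15.
  110 → host 1 (new)  [load 110/145]
  100 → host 2 (new)  [load 100/145]
  95 → host 3 (new)  [load 95/145]
  95 → host 4 (new)  [load 95/145]
  95 → host 5 (new)  [load 95/145]
  95 → host 6 (new)  [load 95/145]
  80 → host 7 (new)  [load 80/145]
  40 → host 2  [load 140/145]
  40 → host 3  [load 135/145]
  35 → host 1  [load 145/145]
  25 → host 4  [load 120/145]
  15 → host 4  [load 135/145]
  15 → host 5  [load 110/145]
7 hosts opened.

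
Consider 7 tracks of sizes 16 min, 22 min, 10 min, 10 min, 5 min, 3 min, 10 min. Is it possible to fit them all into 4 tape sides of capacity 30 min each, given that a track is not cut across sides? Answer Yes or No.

Yes

A valid assignment using 3 tape sides:
  side 1: 22 + 5 + 3 = 30
  side 2: 16 + 10 = 26
  side 3: 10 + 10 = 20
That uses only 3 ≤ 4, so 4 tape sides are enough.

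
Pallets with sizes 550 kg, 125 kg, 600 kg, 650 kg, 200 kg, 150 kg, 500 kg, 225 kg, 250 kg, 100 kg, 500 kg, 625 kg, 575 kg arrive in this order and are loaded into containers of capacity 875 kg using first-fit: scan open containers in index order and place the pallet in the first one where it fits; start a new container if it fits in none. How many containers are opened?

7

  550 → container 1 (new)  [load 550/875]
  125 → container 1  [load 675/875]
  600 → container 2 (new)  [load 600/875]
  650 → container 3 (new)  [load 650/875]
  200 → container 1  [load 875/875]
  150 → container 2  [load 750/875]
  500 → container 4 (new)  [load 500/875]
  225 → container 3  [load 875/875]
  250 → container 4  [load 750/875]
  100 → container 2  [load 850/875]
  500 → container 5 (new)  [load 500/875]
  625 → container 6 (new)  [load 625/875]
  575 → container 7 (new)  [load 575/875]
7 containers opened.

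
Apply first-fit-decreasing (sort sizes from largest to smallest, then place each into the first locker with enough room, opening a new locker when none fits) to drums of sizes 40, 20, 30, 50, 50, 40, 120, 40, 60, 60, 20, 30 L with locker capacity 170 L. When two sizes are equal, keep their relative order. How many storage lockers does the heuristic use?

4

Sorted descending: 120, 60, 60, 50, 50, 40, 40, 40, 30, 30, 20, 20.
  120 → locker 1 (new)  [load 120/170]
  60 → locker 2 (new)  [load 60/170]
  60 → locker 2  [load 120/170]
  50 → locker 1  [load 170/170]
  50 → locker 2  [load 170/170]
  40 → locker 3 (new)  [load 40/170]
  40 → locker 3  [load 80/170]
  40 → locker 3  [load 120/170]
  30 → locker 3  [load 150/170]
  30 → locker 4 (new)  [load 30/170]
  20 → locker 3  [load 170/170]
  20 → locker 4  [load 50/170]
4 storage lockers opened.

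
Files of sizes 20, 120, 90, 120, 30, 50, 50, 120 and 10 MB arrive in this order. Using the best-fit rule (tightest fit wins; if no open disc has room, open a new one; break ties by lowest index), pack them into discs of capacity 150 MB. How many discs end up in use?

  20 → disc 1 (new)  [load 20/150]
  120 → disc 1  [load 140/150]
  90 → disc 2 (new)  [load 90/150]
  120 → disc 3 (new)  [load 120/150]
  30 → disc 3  [load 150/150]
  50 → disc 2  [load 140/150]
  50 → disc 4 (new)  [load 50/150]
  120 → disc 5 (new)  [load 120/150]
  10 → disc 1  [load 150/150]
5 discs opened.

5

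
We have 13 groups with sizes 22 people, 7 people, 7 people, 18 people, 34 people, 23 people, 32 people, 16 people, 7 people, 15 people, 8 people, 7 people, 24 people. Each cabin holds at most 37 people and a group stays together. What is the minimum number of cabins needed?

Total = 34 + 32 + 24 + 23 + 22 + 18 + 16 + 15 + 8 + 7 + 7 + 7 + 7 = 220 people.
Lower bound: ⌈220/37⌉ = 6 cabins.
A packing using 7 cabins:
  cabin 1: 34 = 34
  cabin 2: 32 = 32
  cabin 3: 24 + 8 = 32
  cabin 4: 23 + 7 + 7 = 37
  cabin 5: 22 + 15 = 37
  cabin 6: 18 + 16 = 34
  cabin 7: 7 + 7 = 14
No arrangement into 6 cabins stays within capacity, so 7 is optimal.

7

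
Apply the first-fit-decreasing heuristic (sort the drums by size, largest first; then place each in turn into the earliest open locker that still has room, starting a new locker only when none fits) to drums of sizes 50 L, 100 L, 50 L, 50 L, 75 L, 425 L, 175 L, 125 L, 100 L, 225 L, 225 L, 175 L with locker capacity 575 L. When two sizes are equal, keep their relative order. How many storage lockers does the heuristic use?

4

Sorted descending: 425, 225, 225, 175, 175, 125, 100, 100, 75, 50, 50, 50.
  425 → locker 1 (new)  [load 425/575]
  225 → locker 2 (new)  [load 225/575]
  225 → locker 2  [load 450/575]
  175 → locker 3 (new)  [load 175/575]
  175 → locker 3  [load 350/575]
  125 → locker 1  [load 550/575]
  100 → locker 2  [load 550/575]
  100 → locker 3  [load 450/575]
  75 → locker 3  [load 525/575]
  50 → locker 3  [load 575/575]
  50 → locker 4 (new)  [load 50/575]
  50 → locker 4  [load 100/575]
4 storage lockers opened.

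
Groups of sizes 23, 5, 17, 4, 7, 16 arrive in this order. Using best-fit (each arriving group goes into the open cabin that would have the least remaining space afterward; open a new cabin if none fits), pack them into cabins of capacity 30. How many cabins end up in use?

3

  23 → cabin 1 (new)  [load 23/30]
  5 → cabin 1  [load 28/30]
  17 → cabin 2 (new)  [load 17/30]
  4 → cabin 2  [load 21/30]
  7 → cabin 2  [load 28/30]
  16 → cabin 3 (new)  [load 16/30]
3 cabins opened.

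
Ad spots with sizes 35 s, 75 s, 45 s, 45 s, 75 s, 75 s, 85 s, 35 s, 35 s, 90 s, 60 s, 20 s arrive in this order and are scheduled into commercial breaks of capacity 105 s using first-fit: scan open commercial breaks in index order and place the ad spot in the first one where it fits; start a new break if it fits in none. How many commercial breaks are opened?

8

  35 → break 1 (new)  [load 35/105]
  75 → break 2 (new)  [load 75/105]
  45 → break 1  [load 80/105]
  45 → break 3 (new)  [load 45/105]
  75 → break 4 (new)  [load 75/105]
  75 → break 5 (new)  [load 75/105]
  85 → break 6 (new)  [load 85/105]
  35 → break 3  [load 80/105]
  35 → break 7 (new)  [load 35/105]
  90 → break 8 (new)  [load 90/105]
  60 → break 7  [load 95/105]
  20 → break 1  [load 100/105]
8 commercial breaks opened.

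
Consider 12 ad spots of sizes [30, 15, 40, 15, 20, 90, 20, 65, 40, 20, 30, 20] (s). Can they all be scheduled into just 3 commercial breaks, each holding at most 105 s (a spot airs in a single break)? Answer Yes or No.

No

Total = 405 s; ⌈405/105⌉ = 4.
At least 4 commercial breaks are required, but only 3 are allowed.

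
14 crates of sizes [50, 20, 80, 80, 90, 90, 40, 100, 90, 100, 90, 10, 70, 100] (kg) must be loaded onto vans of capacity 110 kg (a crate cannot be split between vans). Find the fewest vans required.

Total = 100 + 100 + 100 + 90 + 90 + 90 + 90 + 80 + 80 + 70 + 50 + 40 + 20 + 10 = 1010 kg.
Lower bound: ⌈1010/110⌉ = 10 vans.
A packing using 11 vans:
  van 1: 100 + 10 = 110
  van 2: 100 = 100
  van 3: 100 = 100
  van 4: 90 + 20 = 110
  van 5: 90 = 90
  van 6: 90 = 90
  van 7: 90 = 90
  van 8: 80 = 80
  van 9: 80 = 80
  van 10: 70 + 40 = 110
  van 11: 50 = 50
No arrangement into 10 vans stays within capacity, so 11 is optimal.

11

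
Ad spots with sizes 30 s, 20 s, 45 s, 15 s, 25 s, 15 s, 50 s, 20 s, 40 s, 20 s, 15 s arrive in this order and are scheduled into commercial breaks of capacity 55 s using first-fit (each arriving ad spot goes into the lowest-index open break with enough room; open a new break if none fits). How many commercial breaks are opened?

6

  30 → break 1 (new)  [load 30/55]
  20 → break 1  [load 50/55]
  45 → break 2 (new)  [load 45/55]
  15 → break 3 (new)  [load 15/55]
  25 → break 3  [load 40/55]
  15 → break 3  [load 55/55]
  50 → break 4 (new)  [load 50/55]
  20 → break 5 (new)  [load 20/55]
  40 → break 6 (new)  [load 40/55]
  20 → break 5  [load 40/55]
  15 → break 5  [load 55/55]
6 commercial breaks opened.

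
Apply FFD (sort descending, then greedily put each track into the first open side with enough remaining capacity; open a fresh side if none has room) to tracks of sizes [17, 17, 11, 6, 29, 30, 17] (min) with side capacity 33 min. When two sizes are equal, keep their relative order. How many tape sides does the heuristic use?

5

Sorted descending: 30, 29, 17, 17, 17, 11, 6.
  30 → side 1 (new)  [load 30/33]
  29 → side 2 (new)  [load 29/33]
  17 → side 3 (new)  [load 17/33]
  17 → side 4 (new)  [load 17/33]
  17 → side 5 (new)  [load 17/33]
  11 → side 3  [load 28/33]
  6 → side 4  [load 23/33]
5 tape sides opened.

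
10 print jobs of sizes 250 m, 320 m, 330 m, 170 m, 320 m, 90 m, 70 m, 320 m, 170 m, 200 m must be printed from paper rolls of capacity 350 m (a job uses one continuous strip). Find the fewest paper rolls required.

7

Total = 330 + 320 + 320 + 320 + 250 + 200 + 170 + 170 + 90 + 70 = 2240 m.
Lower bound: ⌈2240/350⌉ = 7 paper rolls.
A packing using 7 paper rolls:
  roll 1: 330 = 330
  roll 2: 320 = 320
  roll 3: 320 = 320
  roll 4: 320 = 320
  roll 5: 250 + 90 = 340
  roll 6: 200 + 70 = 270
  roll 7: 170 + 170 = 340
This matches the lower bound, so 7 is optimal.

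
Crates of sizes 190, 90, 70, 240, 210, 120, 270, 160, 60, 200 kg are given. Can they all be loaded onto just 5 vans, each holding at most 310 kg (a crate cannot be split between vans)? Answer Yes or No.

Total = 1610 kg; ⌈1610/310⌉ = 6.
At least 6 vans are required, but only 5 are allowed.

No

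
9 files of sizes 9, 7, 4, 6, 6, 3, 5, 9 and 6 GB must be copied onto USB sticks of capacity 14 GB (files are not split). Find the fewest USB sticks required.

Total = 9 + 9 + 7 + 6 + 6 + 6 + 5 + 4 + 3 = 55 GB.
Lower bound: ⌈55/14⌉ = 4 USB sticks.
A packing using 5 USB sticks:
  USB stick 1: 9 + 5 = 14
  USB stick 2: 9 + 4 = 13
  USB stick 3: 7 + 6 = 13
  USB stick 4: 6 + 6 = 12
  USB stick 5: 3 = 3
No arrangement into 4 USB sticks stays within capacity, so 5 is optimal.

5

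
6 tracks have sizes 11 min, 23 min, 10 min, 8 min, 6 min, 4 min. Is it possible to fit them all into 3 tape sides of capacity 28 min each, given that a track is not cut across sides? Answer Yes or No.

Yes

A valid assignment using 3 tape sides:
  side 1: 23 + 4 = 27
  side 2: 11 + 10 + 6 = 27
  side 3: 8 = 8
Every load is within 28 min, so 3 tape sides suffice.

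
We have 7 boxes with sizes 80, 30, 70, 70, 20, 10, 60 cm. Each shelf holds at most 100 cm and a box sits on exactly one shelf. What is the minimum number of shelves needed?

4

Total = 80 + 70 + 70 + 60 + 30 + 20 + 10 = 340 cm.
Lower bound: ⌈340/100⌉ = 4 shelves.
A packing using 4 shelves:
  shelf 1: 80 + 20 = 100
  shelf 2: 70 + 30 = 100
  shelf 3: 70 + 10 = 80
  shelf 4: 60 = 60
This matches the lower bound, so 4 is optimal.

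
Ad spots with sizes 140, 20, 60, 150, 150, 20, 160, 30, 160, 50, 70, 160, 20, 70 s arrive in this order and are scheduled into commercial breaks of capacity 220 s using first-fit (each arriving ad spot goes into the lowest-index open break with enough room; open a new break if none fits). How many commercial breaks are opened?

7

  140 → break 1 (new)  [load 140/220]
  20 → break 1  [load 160/220]
  60 → break 1  [load 220/220]
  150 → break 2 (new)  [load 150/220]
  150 → break 3 (new)  [load 150/220]
  20 → break 2  [load 170/220]
  160 → break 4 (new)  [load 160/220]
  30 → break 2  [load 200/220]
  160 → break 5 (new)  [load 160/220]
  50 → break 3  [load 200/220]
  70 → break 6 (new)  [load 70/220]
  160 → break 7 (new)  [load 160/220]
  20 → break 2  [load 220/220]
  70 → break 6  [load 140/220]
7 commercial breaks opened.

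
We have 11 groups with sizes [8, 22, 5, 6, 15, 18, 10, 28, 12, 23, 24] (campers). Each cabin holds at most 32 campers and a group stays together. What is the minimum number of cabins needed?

Total = 28 + 24 + 23 + 22 + 18 + 15 + 12 + 10 + 8 + 6 + 5 = 171 campers.
Lower bound: ⌈171/32⌉ = 6 cabins.
A packing using 6 cabins:
  cabin 1: 28 = 28
  cabin 2: 24 + 8 = 32
  cabin 3: 23 + 6 = 29
  cabin 4: 22 + 10 = 32
  cabin 5: 18 + 12 = 30
  cabin 6: 15 + 5 = 20
This matches the lower bound, so 6 is optimal.

6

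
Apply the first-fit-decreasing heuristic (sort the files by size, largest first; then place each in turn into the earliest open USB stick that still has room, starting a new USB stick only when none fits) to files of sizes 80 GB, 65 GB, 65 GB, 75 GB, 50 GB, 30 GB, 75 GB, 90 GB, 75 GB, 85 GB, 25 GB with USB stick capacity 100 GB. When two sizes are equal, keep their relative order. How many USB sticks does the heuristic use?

Sorted descending: 90, 85, 80, 75, 75, 75, 65, 65, 50, 30, 25.
  90 → USB stick 1 (new)  [load 90/100]
  85 → USB stick 2 (new)  [load 85/100]
  80 → USB stick 3 (new)  [load 80/100]
  75 → USB stick 4 (new)  [load 75/100]
  75 → USB stick 5 (new)  [load 75/100]
  75 → USB stick 6 (new)  [load 75/100]
  65 → USB stick 7 (new)  [load 65/100]
  65 → USB stick 8 (new)  [load 65/100]
  50 → USB stick 9 (new)  [load 50/100]
  30 → USB stick 7  [load 95/100]
  25 → USB stick 4  [load 100/100]
9 USB sticks opened.

9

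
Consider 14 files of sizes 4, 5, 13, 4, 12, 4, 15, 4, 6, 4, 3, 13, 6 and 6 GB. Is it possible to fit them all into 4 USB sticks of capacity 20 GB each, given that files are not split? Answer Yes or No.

Total = 99 GB; ⌈99/20⌉ = 5.
At least 5 USB sticks are required, but only 4 are allowed.

No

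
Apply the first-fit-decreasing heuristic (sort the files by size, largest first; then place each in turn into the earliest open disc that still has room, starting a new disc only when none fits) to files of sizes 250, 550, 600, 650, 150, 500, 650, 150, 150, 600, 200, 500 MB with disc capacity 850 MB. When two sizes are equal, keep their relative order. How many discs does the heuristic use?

Sorted descending: 650, 650, 600, 600, 550, 500, 500, 250, 200, 150, 150, 150.
  650 → disc 1 (new)  [load 650/850]
  650 → disc 2 (new)  [load 650/850]
  600 → disc 3 (new)  [load 600/850]
  600 → disc 4 (new)  [load 600/850]
  550 → disc 5 (new)  [load 550/850]
  500 → disc 6 (new)  [load 500/850]
  500 → disc 7 (new)  [load 500/850]
  250 → disc 3  [load 850/850]
  200 → disc 1  [load 850/850]
  150 → disc 2  [load 800/850]
  150 → disc 4  [load 750/850]
  150 → disc 5  [load 700/850]
7 discs opened.

7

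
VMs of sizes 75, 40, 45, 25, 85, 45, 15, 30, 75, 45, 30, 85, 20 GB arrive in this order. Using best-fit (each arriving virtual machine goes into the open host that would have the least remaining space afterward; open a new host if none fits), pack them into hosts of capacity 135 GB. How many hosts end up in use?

  75 → host 1 (new)  [load 75/135]
  40 → host 1  [load 115/135]
  45 → host 2 (new)  [load 45/135]
  25 → host 2  [load 70/135]
  85 → host 3 (new)  [load 85/135]
  45 → host 3  [load 130/135]
  15 → host 1  [load 130/135]
  30 → host 2  [load 100/135]
  75 → host 4 (new)  [load 75/135]
  45 → host 4  [load 120/135]
  30 → host 2  [load 130/135]
  85 → host 5 (new)  [load 85/135]
  20 → host 5  [load 105/135]
5 hosts opened.

5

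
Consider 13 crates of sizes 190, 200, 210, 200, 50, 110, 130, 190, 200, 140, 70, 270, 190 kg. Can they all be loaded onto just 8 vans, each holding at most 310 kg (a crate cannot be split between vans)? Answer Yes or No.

Total = 2150 kg; ⌈2150/310⌉ = 7.
8 crates each exceed half the capacity and cannot share a van, forcing at least 8 vans.
The bound of 8 does not rule out 8, but exhaustive search shows no assignment into 8 vans of capacity 310 kg exists — the minimum is 9.

No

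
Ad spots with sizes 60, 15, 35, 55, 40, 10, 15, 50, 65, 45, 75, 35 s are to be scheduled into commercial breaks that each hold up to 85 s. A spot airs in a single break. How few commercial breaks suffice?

Total = 75 + 65 + 60 + 55 + 50 + 45 + 40 + 35 + 35 + 15 + 15 + 10 = 500 s.
Lower bound: ⌈500/85⌉ = 6 commercial breaks.
A packing using 7 commercial breaks:
  break 1: 75 + 10 = 85
  break 2: 65 + 15 = 80
  break 3: 60 + 15 = 75
  break 4: 55 = 55
  break 5: 50 + 35 = 85
  break 6: 45 + 40 = 85
  break 7: 35 = 35
No arrangement into 6 commercial breaks stays within capacity, so 7 is optimal.

7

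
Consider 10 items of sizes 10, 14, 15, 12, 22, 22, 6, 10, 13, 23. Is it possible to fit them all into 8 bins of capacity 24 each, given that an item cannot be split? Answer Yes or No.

A valid assignment using 7 bins:
  bin 1: 23 = 23
  bin 2: 22 = 22
  bin 3: 22 = 22
  bin 4: 15 + 6 = 21
  bin 5: 14 + 10 = 24
  bin 6: 13 + 10 = 23
  bin 7: 12 = 12
That uses only 7 ≤ 8, so 8 bins are enough.

Yes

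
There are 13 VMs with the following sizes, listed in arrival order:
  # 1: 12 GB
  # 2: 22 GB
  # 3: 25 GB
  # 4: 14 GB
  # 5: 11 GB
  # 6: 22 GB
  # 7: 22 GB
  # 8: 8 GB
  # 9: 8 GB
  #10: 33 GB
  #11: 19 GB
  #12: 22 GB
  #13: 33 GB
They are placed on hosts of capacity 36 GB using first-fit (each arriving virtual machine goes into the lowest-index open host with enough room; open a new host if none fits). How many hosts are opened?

8

  12 → host 1 (new)  [load 12/36]
  22 → host 1  [load 34/36]
  25 → host 2 (new)  [load 25/36]
  14 → host 3 (new)  [load 14/36]
  11 → host 2  [load 36/36]
  22 → host 3  [load 36/36]
  22 → host 4 (new)  [load 22/36]
  8 → host 4  [load 30/36]
  8 → host 5 (new)  [load 8/36]
  33 → host 6 (new)  [load 33/36]
  19 → host 5  [load 27/36]
  22 → host 7 (new)  [load 22/36]
  33 → host 8 (new)  [load 33/36]
8 hosts opened.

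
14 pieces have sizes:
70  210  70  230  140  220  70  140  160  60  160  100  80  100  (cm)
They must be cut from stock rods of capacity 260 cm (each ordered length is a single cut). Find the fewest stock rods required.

Total = 230 + 220 + 210 + 160 + 160 + 140 + 140 + 100 + 100 + 80 + 70 + 70 + 70 + 60 = 1810 cm.
Lower bound: ⌈1810/260⌉ = 7 stock rods.
A packing using 8 stock rods:
  stock rod 1: 230 = 230
  stock rod 2: 220 = 220
  stock rod 3: 210 = 210
  stock rod 4: 160 + 100 = 260
  stock rod 5: 160 + 100 = 260
  stock rod 6: 140 + 80 = 220
  stock rod 7: 140 + 70 = 210
  stock rod 8: 70 + 70 + 60 = 200
No arrangement into 7 stock rods stays within capacity, so 8 is optimal.

8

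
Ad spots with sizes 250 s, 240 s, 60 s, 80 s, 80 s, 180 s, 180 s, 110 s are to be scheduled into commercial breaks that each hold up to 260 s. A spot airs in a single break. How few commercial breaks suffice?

5

Total = 250 + 240 + 180 + 180 + 110 + 80 + 80 + 60 = 1180 s.
Lower bound: ⌈1180/260⌉ = 5 commercial breaks.
A packing using 5 commercial breaks:
  break 1: 250 = 250
  break 2: 240 = 240
  break 3: 180 + 80 = 260
  break 4: 180 + 80 = 260
  break 5: 110 + 60 = 170
This matches the lower bound, so 5 is optimal.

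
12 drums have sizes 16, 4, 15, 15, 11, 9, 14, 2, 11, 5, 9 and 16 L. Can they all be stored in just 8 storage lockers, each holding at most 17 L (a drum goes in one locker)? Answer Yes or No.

No

Total = 127 L; ⌈127/17⌉ = 8.
9 drums each exceed half the capacity and cannot share a locker, forcing at least 9 storage lockers.
At least 9 storage lockers are required, but only 8 are allowed.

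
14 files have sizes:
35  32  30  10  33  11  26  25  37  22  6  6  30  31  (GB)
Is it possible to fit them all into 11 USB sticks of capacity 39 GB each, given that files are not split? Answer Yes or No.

A valid assignment using 10 USB sticks:
  USB stick 1: 37 = 37
  USB stick 2: 35 = 35
  USB stick 3: 33 + 6 = 39
  USB stick 4: 32 + 6 = 38
  USB stick 5: 31 = 31
  USB stick 6: 30 = 30
  USB stick 7: 30 = 30
  USB stick 8: 26 + 11 = 37
  USB stick 9: 25 + 10 = 35
  USB stick 10: 22 = 22
That uses only 10 ≤ 11, so 11 USB sticks are enough.

Yes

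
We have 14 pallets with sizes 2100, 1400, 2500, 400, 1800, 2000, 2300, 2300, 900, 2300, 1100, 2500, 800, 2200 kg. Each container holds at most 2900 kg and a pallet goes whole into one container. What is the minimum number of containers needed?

10

Total = 2500 + 2500 + 2300 + 2300 + 2300 + 2200 + 2100 + 2000 + 1800 + 1400 + 1100 + 900 + 800 + 400 = 24600 kg.
Lower bound: ⌈24600/2900⌉ = 9 containers.
A packing using 10 containers:
  container 1: 2500 + 400 = 2900
  container 2: 2500 = 2500
  container 3: 2300 = 2300
  container 4: 2300 = 2300
  container 5: 2300 = 2300
  container 6: 2200 = 2200
  container 7: 2100 + 800 = 2900
  container 8: 2000 + 900 = 2900
  container 9: 1800 + 1100 = 2900
  container 10: 1400 = 1400
No arrangement into 9 containers stays within capacity, so 10 is optimal.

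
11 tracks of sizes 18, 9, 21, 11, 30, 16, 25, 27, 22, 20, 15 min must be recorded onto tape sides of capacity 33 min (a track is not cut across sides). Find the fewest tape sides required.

Total = 30 + 27 + 25 + 22 + 21 + 20 + 18 + 16 + 15 + 11 + 9 = 214 min.
Lower bound: ⌈214/33⌉ = 7 tape sides.
A packing using 8 tape sides:
  side 1: 30 = 30
  side 2: 27 = 27
  side 3: 25 = 25
  side 4: 22 + 11 = 33
  side 5: 21 + 9 = 30
  side 6: 20 = 20
  side 7: 18 + 15 = 33
  side 8: 16 = 16
No arrangement into 7 tape sides stays within capacity, so 8 is optimal.

8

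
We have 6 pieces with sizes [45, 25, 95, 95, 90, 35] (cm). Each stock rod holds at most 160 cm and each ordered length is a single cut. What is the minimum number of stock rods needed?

3

Total = 95 + 95 + 90 + 45 + 35 + 25 = 385 cm.
Lower bound: ⌈385/160⌉ = 3 stock rods.
A packing using 3 stock rods:
  stock rod 1: 95 + 45 = 140
  stock rod 2: 95 + 35 + 25 = 155
  stock rod 3: 90 = 90
This matches the lower bound, so 3 is optimal.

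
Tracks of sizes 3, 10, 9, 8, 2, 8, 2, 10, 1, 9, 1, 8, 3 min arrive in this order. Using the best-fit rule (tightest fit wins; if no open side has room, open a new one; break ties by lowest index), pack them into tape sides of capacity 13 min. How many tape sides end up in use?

  3 → side 1 (new)  [load 3/13]
  10 → side 1  [load 13/13]
  9 → side 2 (new)  [load 9/13]
  8 → side 3 (new)  [load 8/13]
  2 → side 2  [load 11/13]
  8 → side 4 (new)  [load 8/13]
  2 → side 2  [load 13/13]
  10 → side 5 (new)  [load 10/13]
  1 → side 5  [load 11/13]
  9 → side 6 (new)  [load 9/13]
  1 → side 5  [load 12/13]
  8 → side 7 (new)  [load 8/13]
  3 → side 6  [load 12/13]
7 tape sides opened.

7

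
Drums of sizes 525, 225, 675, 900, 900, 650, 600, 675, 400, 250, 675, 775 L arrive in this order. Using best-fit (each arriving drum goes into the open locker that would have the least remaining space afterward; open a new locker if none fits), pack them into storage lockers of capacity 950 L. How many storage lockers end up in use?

  525 → locker 1 (new)  [load 525/950]
  225 → locker 1  [load 750/950]
  675 → locker 2 (new)  [load 675/950]
  900 → locker 3 (new)  [load 900/950]
  900 → locker 4 (new)  [load 900/950]
  650 → locker 5 (new)  [load 650/950]
  600 → locker 6 (new)  [load 600/950]
  675 → locker 7 (new)  [load 675/950]
  400 → locker 8 (new)  [load 400/950]
  250 → locker 2  [load 925/950]
  675 → locker 9 (new)  [load 675/950]
  775 → locker 10 (new)  [load 775/950]
10 storage lockers opened.

10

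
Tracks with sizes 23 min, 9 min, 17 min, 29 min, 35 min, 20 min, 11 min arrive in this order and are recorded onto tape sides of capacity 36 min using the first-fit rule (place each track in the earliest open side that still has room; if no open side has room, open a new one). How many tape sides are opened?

  23 → side 1 (new)  [load 23/36]
  9 → side 1  [load 32/36]
  17 → side 2 (new)  [load 17/36]
  29 → side 3 (new)  [load 29/36]
  35 → side 4 (new)  [load 35/36]
  20 → side 5 (new)  [load 20/36]
  11 → side 2  [load 28/36]
5 tape sides opened.

5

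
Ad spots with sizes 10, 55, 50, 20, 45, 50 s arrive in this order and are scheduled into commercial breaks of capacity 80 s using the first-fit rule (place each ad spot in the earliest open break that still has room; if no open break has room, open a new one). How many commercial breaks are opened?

  10 → break 1 (new)  [load 10/80]
  55 → break 1  [load 65/80]
  50 → break 2 (new)  [load 50/80]
  20 → break 2  [load 70/80]
  45 → break 3 (new)  [load 45/80]
  50 → break 4 (new)  [load 50/80]
4 commercial breaks opened.

4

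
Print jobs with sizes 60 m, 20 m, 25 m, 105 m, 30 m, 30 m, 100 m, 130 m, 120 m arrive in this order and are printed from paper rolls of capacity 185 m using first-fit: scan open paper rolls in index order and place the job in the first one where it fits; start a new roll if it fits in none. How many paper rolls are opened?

5

  60 → roll 1 (new)  [load 60/185]
  20 → roll 1  [load 80/185]
  25 → roll 1  [load 105/185]
  105 → roll 2 (new)  [load 105/185]
  30 → roll 1  [load 135/185]
  30 → roll 1  [load 165/185]
  100 → roll 3 (new)  [load 100/185]
  130 → roll 4 (new)  [load 130/185]
  120 → roll 5 (new)  [load 120/185]
5 paper rolls opened.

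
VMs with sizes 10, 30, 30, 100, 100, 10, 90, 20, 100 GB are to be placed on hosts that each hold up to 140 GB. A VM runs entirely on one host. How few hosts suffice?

4

Total = 100 + 100 + 100 + 90 + 30 + 30 + 20 + 10 + 10 = 490 GB.
Lower bound: ⌈490/140⌉ = 4 hosts.
A packing using 4 hosts:
  host 1: 100 + 30 + 10 = 140
  host 2: 100 + 30 + 10 = 140
  host 3: 100 + 20 = 120
  host 4: 90 = 90
This matches the lower bound, so 4 is optimal.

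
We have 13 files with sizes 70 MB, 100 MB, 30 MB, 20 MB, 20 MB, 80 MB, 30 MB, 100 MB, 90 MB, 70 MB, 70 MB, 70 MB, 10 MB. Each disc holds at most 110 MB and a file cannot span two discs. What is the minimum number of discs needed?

Total = 100 + 100 + 90 + 80 + 70 + 70 + 70 + 70 + 30 + 30 + 20 + 20 + 10 = 760 MB.
Lower bound: ⌈760/110⌉ = 7 discs.
Also, 8 files each exceed 55 MB, and no two of those can share a disc, so at least 8 discs are needed.
A packing using 8 discs:
  disc 1: 100 + 10 = 110
  disc 2: 100 = 100
  disc 3: 90 + 20 = 110
  disc 4: 80 + 30 = 110
  disc 5: 70 + 30 = 100
  disc 6: 70 + 20 = 90
  disc 7: 70 = 70
  disc 8: 70 = 70
This matches the lower bound, so 8 is optimal.

8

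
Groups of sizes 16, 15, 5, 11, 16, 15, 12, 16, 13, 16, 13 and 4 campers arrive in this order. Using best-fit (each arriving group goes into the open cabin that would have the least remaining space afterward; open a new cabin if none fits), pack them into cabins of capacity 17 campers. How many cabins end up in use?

10

  16 → cabin 1 (new)  [load 16/17]
  15 → cabin 2 (new)  [load 15/17]
  5 → cabin 3 (new)  [load 5/17]
  11 → cabin 3  [load 16/17]
  16 → cabin 4 (new)  [load 16/17]
  15 → cabin 5 (new)  [load 15/17]
  12 → cabin 6 (new)  [load 12/17]
  16 → cabin 7 (new)  [load 16/17]
  13 → cabin 8 (new)  [load 13/17]
  16 → cabin 9 (new)  [load 16/17]
  13 → cabin 10 (new)  [load 13/17]
  4 → cabin 8  [load 17/17]
10 cabins opened.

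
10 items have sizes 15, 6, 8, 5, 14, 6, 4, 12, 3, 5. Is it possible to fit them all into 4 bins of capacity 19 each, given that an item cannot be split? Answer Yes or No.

No

Total = 78; ⌈78/19⌉ = 5.
At least 5 bins are required, but only 4 are allowed.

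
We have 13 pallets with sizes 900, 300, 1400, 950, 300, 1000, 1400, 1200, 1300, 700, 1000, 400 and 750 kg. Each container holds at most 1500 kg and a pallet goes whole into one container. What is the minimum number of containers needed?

Total = 1400 + 1400 + 1300 + 1200 + 1000 + 1000 + 950 + 900 + 750 + 700 + 400 + 300 + 300 = 11600 kg.
Lower bound: ⌈11600/1500⌉ = 8 containers.
A packing using 9 containers:
  container 1: 1400 = 1400
  container 2: 1400 = 1400
  container 3: 1300 = 1300
  container 4: 1200 + 300 = 1500
  container 5: 1000 + 400 = 1400
  container 6: 1000 + 300 = 1300
  container 7: 950 = 950
  container 8: 900 = 900
  container 9: 750 + 700 = 1450
No arrangement into 8 containers stays within capacity, so 9 is optimal.

9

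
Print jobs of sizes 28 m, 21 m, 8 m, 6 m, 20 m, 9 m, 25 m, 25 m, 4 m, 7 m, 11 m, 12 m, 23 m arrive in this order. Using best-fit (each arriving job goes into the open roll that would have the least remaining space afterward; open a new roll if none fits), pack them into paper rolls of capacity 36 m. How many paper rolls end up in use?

  28 → roll 1 (new)  [load 28/36]
  21 → roll 2 (new)  [load 21/36]
  8 → roll 1  [load 36/36]
  6 → roll 2  [load 27/36]
  20 → roll 3 (new)  [load 20/36]
  9 → roll 2  [load 36/36]
  25 → roll 4 (new)  [load 25/36]
  25 → roll 5 (new)  [load 25/36]
  4 → roll 4  [load 29/36]
  7 → roll 4  [load 36/36]
  11 → roll 5  [load 36/36]
  12 → roll 3  [load 32/36]
  23 → roll 6 (new)  [load 23/36]
6 paper rolls opened.

6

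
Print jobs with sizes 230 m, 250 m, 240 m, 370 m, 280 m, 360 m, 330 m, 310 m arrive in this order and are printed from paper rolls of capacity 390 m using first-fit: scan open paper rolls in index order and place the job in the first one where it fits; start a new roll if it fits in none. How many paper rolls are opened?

  230 → roll 1 (new)  [load 230/390]
  250 → roll 2 (new)  [load 250/390]
  240 → roll 3 (new)  [load 240/390]
  370 → roll 4 (new)  [load 370/390]
  280 → roll 5 (new)  [load 280/390]
  360 → roll 6 (new)  [load 360/390]
  330 → roll 7 (new)  [load 330/390]
  310 → roll 8 (new)  [load 310/390]
8 paper rolls opened.

8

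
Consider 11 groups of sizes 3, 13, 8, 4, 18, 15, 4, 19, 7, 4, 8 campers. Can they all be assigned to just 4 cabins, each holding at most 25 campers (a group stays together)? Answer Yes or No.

Total = 103 campers; ⌈103/25⌉ = 5.
At least 5 cabins are required, but only 4 are allowed.

No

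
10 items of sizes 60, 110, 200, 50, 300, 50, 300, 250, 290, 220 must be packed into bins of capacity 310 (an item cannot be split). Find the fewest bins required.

7

Total = 300 + 300 + 290 + 250 + 220 + 200 + 110 + 60 + 50 + 50 = 1830.
Lower bound: ⌈1830/310⌉ = 6 bins.
A packing using 7 bins:
  bin 1: 300 = 300
  bin 2: 300 = 300
  bin 3: 290 = 290
  bin 4: 250 + 60 = 310
  bin 5: 220 + 50 = 270
  bin 6: 200 + 110 = 310
  bin 7: 50 = 50
No arrangement into 6 bins stays within capacity, so 7 is optimal.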